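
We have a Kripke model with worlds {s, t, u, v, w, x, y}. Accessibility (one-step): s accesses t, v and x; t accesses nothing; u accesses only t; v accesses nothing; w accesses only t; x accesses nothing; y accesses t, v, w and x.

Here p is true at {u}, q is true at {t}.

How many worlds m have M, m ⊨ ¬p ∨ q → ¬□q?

s: ¬p ∨ q is T, ¬□q is T. ✓
t: ¬p ∨ q is T, ¬□q is F. ✗
u: ¬p ∨ q is F, ¬□q is F. ✓
v: ¬p ∨ q is T, ¬□q is F. ✗
w: ¬p ∨ q is T, ¬□q is F. ✗
x: ¬p ∨ q is T, ¬□q is F. ✗
y: ¬p ∨ q is T, ¬□q is T. ✓
Satisfying worlds: {s, u, y}.

3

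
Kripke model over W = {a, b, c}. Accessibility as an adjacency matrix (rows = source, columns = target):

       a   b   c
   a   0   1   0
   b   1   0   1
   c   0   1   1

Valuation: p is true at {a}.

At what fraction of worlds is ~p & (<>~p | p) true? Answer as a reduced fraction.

a: ~p is F, <>~p | p is T. ✗
b: ~p is T, <>~p | p is T. ✓
c: ~p is T, <>~p | p is T. ✓
That's 2 of 3 worlds, so 2/3.

2/3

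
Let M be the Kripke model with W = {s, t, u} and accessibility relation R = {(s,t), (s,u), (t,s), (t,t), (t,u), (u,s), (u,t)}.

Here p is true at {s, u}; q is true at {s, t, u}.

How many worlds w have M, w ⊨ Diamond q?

3

s: successors {t, u}; q there: t:T, u:T. ✓
t: successors {s, t, u}; q there: s:T, t:T, u:T. ✓
u: successors {s, t}; q there: s:T, t:T. ✓
Satisfying worlds: {s, t, u}.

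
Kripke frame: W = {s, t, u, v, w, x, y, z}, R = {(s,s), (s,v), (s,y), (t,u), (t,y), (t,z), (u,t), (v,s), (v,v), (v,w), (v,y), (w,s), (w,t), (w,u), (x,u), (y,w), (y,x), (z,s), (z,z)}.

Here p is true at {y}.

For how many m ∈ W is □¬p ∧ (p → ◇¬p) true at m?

s: □¬p is F, p → ◇¬p is T. ✗
t: □¬p is F, p → ◇¬p is T. ✗
u: □¬p is T, p → ◇¬p is T. ✓
v: □¬p is F, p → ◇¬p is T. ✗
w: □¬p is T, p → ◇¬p is T. ✓
x: □¬p is T, p → ◇¬p is T. ✓
y: □¬p is T, p → ◇¬p is T. ✓
z: □¬p is T, p → ◇¬p is T. ✓
Satisfying worlds: {u, w, x, y, z}.

5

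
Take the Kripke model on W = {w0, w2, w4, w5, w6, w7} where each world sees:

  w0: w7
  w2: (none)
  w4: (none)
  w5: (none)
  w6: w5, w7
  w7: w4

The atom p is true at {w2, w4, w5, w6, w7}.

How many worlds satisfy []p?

w0: successors {w7}; p there: w7:T. ✓
w2: no successors, so []p holds vacuously. ✓
w4: no successors, so []p holds vacuously. ✓
w5: no successors, so []p holds vacuously. ✓
w6: successors {w5, w7}; p there: w5:T, w7:T. ✓
w7: successors {w4}; p there: w4:T. ✓
Satisfying worlds: {w0, w2, w4, w5, w6, w7}.

6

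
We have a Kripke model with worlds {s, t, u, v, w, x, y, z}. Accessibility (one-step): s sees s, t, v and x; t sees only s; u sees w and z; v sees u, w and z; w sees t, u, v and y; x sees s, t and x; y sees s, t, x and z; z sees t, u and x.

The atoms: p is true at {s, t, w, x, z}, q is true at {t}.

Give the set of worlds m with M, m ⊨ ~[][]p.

s: [][]p is F. ✓
t: [][]p is F. ✓
u: [][]p is F. ✓
v: [][]p is F. ✓
w: [][]p is F. ✓
x: [][]p is F. ✓
y: [][]p is F. ✓
z: [][]p is T. ✗

{s, t, u, v, w, x, y}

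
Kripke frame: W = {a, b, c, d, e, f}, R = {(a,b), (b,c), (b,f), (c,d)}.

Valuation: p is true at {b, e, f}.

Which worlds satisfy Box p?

a: successors {b}; p there: b:T. ✓
b: successors {c, f}; p there: c:F, f:T. ✗
c: successors {d}; p there: d:F. ✗
d: no successors, so Box p holds vacuously. ✓
e: no successors, so Box p holds vacuously. ✓
f: no successors, so Box p holds vacuously. ✓

{a, d, e, f}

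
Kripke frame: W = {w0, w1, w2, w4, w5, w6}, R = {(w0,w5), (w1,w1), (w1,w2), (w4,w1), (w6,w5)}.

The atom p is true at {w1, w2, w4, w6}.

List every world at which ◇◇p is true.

{w1, w4}

w0: successors {w5}; ◇p there: w5:F. ✗
w1: successors {w1, w2}; ◇p there: w1:T, w2:F. ✓
w2: no successors, so ◇◇p fails. ✗
w4: successors {w1}; ◇p there: w1:T. ✓
w5: no successors, so ◇◇p fails. ✗
w6: successors {w5}; ◇p there: w5:F. ✗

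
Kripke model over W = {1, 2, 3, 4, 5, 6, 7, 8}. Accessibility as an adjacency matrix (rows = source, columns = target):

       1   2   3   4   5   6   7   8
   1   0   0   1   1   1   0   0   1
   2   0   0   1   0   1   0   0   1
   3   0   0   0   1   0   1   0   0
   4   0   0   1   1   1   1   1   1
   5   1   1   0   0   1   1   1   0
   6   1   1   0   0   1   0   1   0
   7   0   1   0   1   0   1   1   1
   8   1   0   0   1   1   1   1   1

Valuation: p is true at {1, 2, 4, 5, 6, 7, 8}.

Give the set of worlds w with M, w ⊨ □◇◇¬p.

{1, 2, 3, 4, 8}

1: successors {3, 4, 5, 8}; ◇◇¬p there: 3:T, 4:T, 5:T, 8:T. ✓
2: successors {3, 5, 8}; ◇◇¬p there: 3:T, 5:T, 8:T. ✓
3: successors {4, 6}; ◇◇¬p there: 4:T, 6:T. ✓
4: successors {3, 4, 5, 6, 7, 8}; ◇◇¬p there: 3:T, 4:T, 5:T, 6:T, 7:T, 8:T. ✓
5: successors {1, 2, 5, 6, 7}; ◇◇¬p there: 1:T, 2:F, 5:T, 6:T, 7:T. ✗
6: successors {1, 2, 5, 7}; ◇◇¬p there: 1:T, 2:F, 5:T, 7:T. ✗
7: successors {2, 4, 6, 7, 8}; ◇◇¬p there: 2:F, 4:T, 6:T, 7:T, 8:T. ✗
8: successors {1, 4, 5, 6, 7, 8}; ◇◇¬p there: 1:T, 4:T, 5:T, 6:T, 7:T, 8:T. ✓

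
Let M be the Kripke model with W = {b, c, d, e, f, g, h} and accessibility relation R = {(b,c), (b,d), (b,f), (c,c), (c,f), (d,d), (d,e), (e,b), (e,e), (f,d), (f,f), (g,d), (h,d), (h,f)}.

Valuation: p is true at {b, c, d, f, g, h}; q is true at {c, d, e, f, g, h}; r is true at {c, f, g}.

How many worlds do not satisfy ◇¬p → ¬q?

2

b: ◇¬p is F, ¬q is T. ✓
c: ◇¬p is F, ¬q is F. ✓
d: ◇¬p is T, ¬q is F. ✗
e: ◇¬p is T, ¬q is F. ✗
f: ◇¬p is F, ¬q is F. ✓
g: ◇¬p is F, ¬q is F. ✓
h: ◇¬p is F, ¬q is F. ✓
Satisfying worlds: {b, c, f, g, h}.
So ◇¬p → ¬q fails at the other 2 worlds.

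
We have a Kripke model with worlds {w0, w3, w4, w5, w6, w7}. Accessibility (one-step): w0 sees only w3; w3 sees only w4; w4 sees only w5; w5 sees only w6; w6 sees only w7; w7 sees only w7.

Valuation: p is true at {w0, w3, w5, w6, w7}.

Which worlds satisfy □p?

{w0, w4, w5, w6, w7}

w0: successors {w3}; p there: w3:T. ✓
w3: successors {w4}; p there: w4:F. ✗
w4: successors {w5}; p there: w5:T. ✓
w5: successors {w6}; p there: w6:T. ✓
w6: successors {w7}; p there: w7:T. ✓
w7: successors {w7}; p there: w7:T. ✓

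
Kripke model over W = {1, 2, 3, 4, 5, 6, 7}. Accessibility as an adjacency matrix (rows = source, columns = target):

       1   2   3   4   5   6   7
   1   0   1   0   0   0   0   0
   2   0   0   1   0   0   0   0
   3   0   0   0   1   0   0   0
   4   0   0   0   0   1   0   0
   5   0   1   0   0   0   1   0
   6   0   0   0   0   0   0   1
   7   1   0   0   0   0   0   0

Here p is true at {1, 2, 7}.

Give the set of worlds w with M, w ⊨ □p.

1: successors {2}; p there: 2:T. ✓
2: successors {3}; p there: 3:F. ✗
3: successors {4}; p there: 4:F. ✗
4: successors {5}; p there: 5:F. ✗
5: successors {2, 6}; p there: 2:T, 6:F. ✗
6: successors {7}; p there: 7:T. ✓
7: successors {1}; p there: 1:T. ✓

{1, 6, 7}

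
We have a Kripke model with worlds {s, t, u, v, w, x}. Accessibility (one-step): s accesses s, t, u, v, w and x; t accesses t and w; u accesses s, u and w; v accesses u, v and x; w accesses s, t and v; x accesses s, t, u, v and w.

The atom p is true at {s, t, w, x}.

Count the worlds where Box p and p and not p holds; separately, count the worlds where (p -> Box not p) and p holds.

For Box p and p and not p:
s: Box p and p is F, not p is F. ✗
t: Box p and p is T, not p is F. ✗
u: Box p and p is F, not p is T. ✗
v: Box p and p is F, not p is T. ✗
w: Box p and p is F, not p is F. ✗
x: Box p and p is F, not p is F. ✗
— 0 worlds.
For (p -> Box not p) and p:
s: p -> Box not p is F, p is T. ✗
t: p -> Box not p is F, p is T. ✗
u: p -> Box not p is T, p is F. ✗
v: p -> Box not p is T, p is F. ✗
w: p -> Box not p is F, p is T. ✗
x: p -> Box not p is F, p is T. ✗
— 0 worlds.

0 and 0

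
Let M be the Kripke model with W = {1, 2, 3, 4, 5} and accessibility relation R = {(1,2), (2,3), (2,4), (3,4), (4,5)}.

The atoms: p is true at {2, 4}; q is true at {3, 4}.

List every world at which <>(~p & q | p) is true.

{1, 2, 3}

1: successors {2}; ~p & q | p there: 2:T. ✓
2: successors {3, 4}; ~p & q | p there: 3:T, 4:T. ✓
3: successors {4}; ~p & q | p there: 4:T. ✓
4: successors {5}; ~p & q | p there: 5:F. ✗
5: no successors, so <>(~p & q | p) fails. ✗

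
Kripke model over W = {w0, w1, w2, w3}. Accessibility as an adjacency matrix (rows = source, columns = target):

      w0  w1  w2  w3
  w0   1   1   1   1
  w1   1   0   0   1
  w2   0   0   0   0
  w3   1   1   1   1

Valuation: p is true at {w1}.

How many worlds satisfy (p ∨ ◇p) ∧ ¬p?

2

w0: p ∨ ◇p is T, ¬p is T. ✓
w1: p ∨ ◇p is T, ¬p is F. ✗
w2: p ∨ ◇p is F, ¬p is T. ✗
w3: p ∨ ◇p is T, ¬p is T. ✓
Satisfying worlds: {w0, w3}.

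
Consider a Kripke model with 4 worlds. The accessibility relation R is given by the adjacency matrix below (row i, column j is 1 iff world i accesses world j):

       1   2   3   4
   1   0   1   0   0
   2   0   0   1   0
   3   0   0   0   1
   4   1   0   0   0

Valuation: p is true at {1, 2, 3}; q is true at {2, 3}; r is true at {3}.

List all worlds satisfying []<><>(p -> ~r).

1: successors {2}; <><>(p -> ~r) there: 2:T. ✓
2: successors {3}; <><>(p -> ~r) there: 3:T. ✓
3: successors {4}; <><>(p -> ~r) there: 4:T. ✓
4: successors {1}; <><>(p -> ~r) there: 1:F. ✗

{1, 2, 3}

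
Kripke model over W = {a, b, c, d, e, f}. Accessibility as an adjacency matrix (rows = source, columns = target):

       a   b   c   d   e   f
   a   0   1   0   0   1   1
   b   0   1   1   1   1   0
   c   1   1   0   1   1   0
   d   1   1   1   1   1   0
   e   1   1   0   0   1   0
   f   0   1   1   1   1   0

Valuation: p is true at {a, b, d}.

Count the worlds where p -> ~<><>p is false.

3

a: p is T, ~<><>p is F. ✗
b: p is T, ~<><>p is F. ✗
c: p is F, ~<><>p is F. ✓
d: p is T, ~<><>p is F. ✗
e: p is F, ~<><>p is F. ✓
f: p is F, ~<><>p is F. ✓
Satisfying worlds: {c, e, f}.
So p -> ~<><>p fails at the other 3 worlds.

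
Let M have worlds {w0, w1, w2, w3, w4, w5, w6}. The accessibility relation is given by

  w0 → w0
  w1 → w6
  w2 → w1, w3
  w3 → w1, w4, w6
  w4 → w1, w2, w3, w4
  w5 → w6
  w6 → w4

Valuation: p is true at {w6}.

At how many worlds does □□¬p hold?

w0: successors {w0}; □¬p there: w0:T. ✓
w1: successors {w6}; □¬p there: w6:T. ✓
w2: successors {w1, w3}; □¬p there: w1:F, w3:F. ✗
w3: successors {w1, w4, w6}; □¬p there: w1:F, w4:T, w6:T. ✗
w4: successors {w1, w2, w3, w4}; □¬p there: w1:F, w2:T, w3:F, w4:T. ✗
w5: successors {w6}; □¬p there: w6:T. ✓
w6: successors {w4}; □¬p there: w4:T. ✓
Satisfying worlds: {w0, w1, w5, w6}.

4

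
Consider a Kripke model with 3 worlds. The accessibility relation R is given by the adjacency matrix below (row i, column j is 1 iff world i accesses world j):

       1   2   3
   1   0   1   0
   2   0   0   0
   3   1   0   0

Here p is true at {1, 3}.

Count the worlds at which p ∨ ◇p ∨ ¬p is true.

3

1: p is T, ◇p ∨ ¬p is F. ✓
2: p is F, ◇p ∨ ¬p is T. ✓
3: p is T, ◇p ∨ ¬p is T. ✓
Satisfying worlds: {1, 2, 3}.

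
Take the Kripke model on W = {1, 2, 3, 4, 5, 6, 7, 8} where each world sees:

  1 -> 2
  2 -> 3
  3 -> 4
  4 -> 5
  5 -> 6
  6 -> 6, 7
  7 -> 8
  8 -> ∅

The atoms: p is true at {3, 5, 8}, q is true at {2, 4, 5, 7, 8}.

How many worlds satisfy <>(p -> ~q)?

1: successors {2}; p -> ~q there: 2:T. ✓
2: successors {3}; p -> ~q there: 3:T. ✓
3: successors {4}; p -> ~q there: 4:T. ✓
4: successors {5}; p -> ~q there: 5:F. ✗
5: successors {6}; p -> ~q there: 6:T. ✓
6: successors {6, 7}; p -> ~q there: 6:T, 7:T. ✓
7: successors {8}; p -> ~q there: 8:F. ✗
8: no successors, so <>(p -> ~q) fails. ✗
Satisfying worlds: {1, 2, 3, 5, 6}.

5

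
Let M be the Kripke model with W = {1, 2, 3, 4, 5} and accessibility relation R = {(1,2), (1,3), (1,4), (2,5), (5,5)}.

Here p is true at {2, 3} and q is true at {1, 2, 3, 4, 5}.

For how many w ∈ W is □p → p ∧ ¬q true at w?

3

1: □p is F, p ∧ ¬q is F. ✓
2: □p is F, p ∧ ¬q is F. ✓
3: □p is T, p ∧ ¬q is F. ✗
4: □p is T, p ∧ ¬q is F. ✗
5: □p is F, p ∧ ¬q is F. ✓
Satisfying worlds: {1, 2, 5}.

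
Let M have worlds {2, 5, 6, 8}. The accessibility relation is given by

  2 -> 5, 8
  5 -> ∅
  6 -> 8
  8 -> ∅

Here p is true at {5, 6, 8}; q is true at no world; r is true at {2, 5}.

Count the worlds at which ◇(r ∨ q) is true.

2: successors {5, 8}; r ∨ q there: 5:T, 8:F. ✓
5: no successors, so ◇(r ∨ q) fails. ✗
6: successors {8}; r ∨ q there: 8:F. ✗
8: no successors, so ◇(r ∨ q) fails. ✗
Satisfying worlds: {2}.

1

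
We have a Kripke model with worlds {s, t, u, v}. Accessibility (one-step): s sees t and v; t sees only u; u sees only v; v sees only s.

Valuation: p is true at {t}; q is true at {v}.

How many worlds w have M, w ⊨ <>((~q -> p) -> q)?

s: successors {t, v}; (~q -> p) -> q there: t:F, v:T. ✓
t: successors {u}; (~q -> p) -> q there: u:T. ✓
u: successors {v}; (~q -> p) -> q there: v:T. ✓
v: successors {s}; (~q -> p) -> q there: s:T. ✓
Satisfying worlds: {s, t, u, v}.

4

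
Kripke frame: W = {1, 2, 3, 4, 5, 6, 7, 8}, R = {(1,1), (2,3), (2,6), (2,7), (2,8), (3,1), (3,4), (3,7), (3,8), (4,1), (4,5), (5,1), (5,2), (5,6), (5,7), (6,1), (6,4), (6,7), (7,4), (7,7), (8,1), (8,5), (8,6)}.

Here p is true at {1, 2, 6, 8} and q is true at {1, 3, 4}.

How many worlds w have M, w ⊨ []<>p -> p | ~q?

1: []<>p is T, p | ~q is T. ✓
2: []<>p is F, p | ~q is T. ✓
3: []<>p is F, p | ~q is F. ✓
4: []<>p is T, p | ~q is F. ✗
5: []<>p is F, p | ~q is T. ✓
6: []<>p is F, p | ~q is T. ✓
7: []<>p is F, p | ~q is T. ✓
8: []<>p is T, p | ~q is T. ✓
Satisfying worlds: {1, 2, 3, 5, 6, 7, 8}.

7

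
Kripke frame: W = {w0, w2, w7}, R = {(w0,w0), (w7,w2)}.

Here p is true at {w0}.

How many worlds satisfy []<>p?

2

w0: successors {w0}; <>p there: w0:T. ✓
w2: no successors, so []<>p holds vacuously. ✓
w7: successors {w2}; <>p there: w2:F. ✗
Satisfying worlds: {w0, w2}.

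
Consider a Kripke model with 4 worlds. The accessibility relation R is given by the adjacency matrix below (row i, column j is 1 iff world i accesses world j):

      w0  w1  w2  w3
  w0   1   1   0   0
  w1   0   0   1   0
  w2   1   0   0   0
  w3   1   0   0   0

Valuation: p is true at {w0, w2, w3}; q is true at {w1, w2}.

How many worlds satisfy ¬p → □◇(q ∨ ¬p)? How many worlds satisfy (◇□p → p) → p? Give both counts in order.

3 and 4

For ¬p → □◇(q ∨ ¬p):
w0: ¬p is F, □◇(q ∨ ¬p) is T. ✓
w1: ¬p is T, □◇(q ∨ ¬p) is F. ✗
w2: ¬p is F, □◇(q ∨ ¬p) is T. ✓
w3: ¬p is F, □◇(q ∨ ¬p) is T. ✓
— 3 worlds.
For (◇□p → p) → p:
w0: ◇□p → p is T, p is T. ✓
w1: ◇□p → p is F, p is F. ✓
w2: ◇□p → p is T, p is T. ✓
w3: ◇□p → p is T, p is T. ✓
— 4 worlds.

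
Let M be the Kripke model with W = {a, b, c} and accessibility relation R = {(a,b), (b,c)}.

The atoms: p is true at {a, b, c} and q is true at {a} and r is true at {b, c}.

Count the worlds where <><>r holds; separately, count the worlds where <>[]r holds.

For <><>r:
a: successors {b}; <>r there: b:T. ✓
b: successors {c}; <>r there: c:F. ✗
c: no successors, so <><>r fails. ✗
— 1 world.
For <>[]r:
a: successors {b}; []r there: b:T. ✓
b: successors {c}; []r there: c:T. ✓
c: no successors, so <>[]r fails. ✗
— 2 worlds.

1 and 2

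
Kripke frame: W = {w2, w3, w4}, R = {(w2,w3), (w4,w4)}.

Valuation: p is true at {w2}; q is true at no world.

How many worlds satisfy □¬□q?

2

w2: successors {w3}; ¬□q there: w3:F. ✗
w3: no successors, so □¬□q holds vacuously. ✓
w4: successors {w4}; ¬□q there: w4:T. ✓
Satisfying worlds: {w3, w4}.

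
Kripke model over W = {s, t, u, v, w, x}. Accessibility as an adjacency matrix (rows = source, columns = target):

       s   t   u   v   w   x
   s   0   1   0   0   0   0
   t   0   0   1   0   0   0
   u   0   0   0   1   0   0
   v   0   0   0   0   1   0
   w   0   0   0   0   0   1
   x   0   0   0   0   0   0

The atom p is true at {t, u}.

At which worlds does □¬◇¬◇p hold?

{w, x}

s: successors {t}; ¬◇¬◇p there: t:F. ✗
t: successors {u}; ¬◇¬◇p there: u:F. ✗
u: successors {v}; ¬◇¬◇p there: v:F. ✗
v: successors {w}; ¬◇¬◇p there: w:F. ✗
w: successors {x}; ¬◇¬◇p there: x:T. ✓
x: no successors, so □¬◇¬◇p holds vacuously. ✓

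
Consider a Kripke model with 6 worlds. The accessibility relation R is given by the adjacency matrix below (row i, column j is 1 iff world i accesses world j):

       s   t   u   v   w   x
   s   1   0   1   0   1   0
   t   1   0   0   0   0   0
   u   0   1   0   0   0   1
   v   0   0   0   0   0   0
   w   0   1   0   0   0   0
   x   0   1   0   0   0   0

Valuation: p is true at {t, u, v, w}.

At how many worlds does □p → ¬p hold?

s: □p is F, ¬p is T. ✓
t: □p is F, ¬p is F. ✓
u: □p is F, ¬p is F. ✓
v: □p is T, ¬p is F. ✗
w: □p is T, ¬p is F. ✗
x: □p is T, ¬p is T. ✓
Satisfying worlds: {s, t, u, x}.

4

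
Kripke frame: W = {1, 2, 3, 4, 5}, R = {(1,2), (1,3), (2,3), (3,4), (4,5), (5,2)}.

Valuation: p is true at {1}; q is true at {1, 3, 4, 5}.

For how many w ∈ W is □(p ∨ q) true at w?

3

1: successors {2, 3}; p ∨ q there: 2:F, 3:T. ✗
2: successors {3}; p ∨ q there: 3:T. ✓
3: successors {4}; p ∨ q there: 4:T. ✓
4: successors {5}; p ∨ q there: 5:T. ✓
5: successors {2}; p ∨ q there: 2:F. ✗
Satisfying worlds: {2, 3, 4}.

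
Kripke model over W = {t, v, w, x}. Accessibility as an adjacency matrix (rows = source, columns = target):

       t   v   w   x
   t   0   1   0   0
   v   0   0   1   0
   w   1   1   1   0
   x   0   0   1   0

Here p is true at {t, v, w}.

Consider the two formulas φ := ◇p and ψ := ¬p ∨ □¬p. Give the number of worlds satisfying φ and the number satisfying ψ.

For ◇p:
t: successors {v}; p there: v:T. ✓
v: successors {w}; p there: w:T. ✓
w: successors {t, v, w}; p there: t:T, v:T, w:T. ✓
x: successors {w}; p there: w:T. ✓
— 4 worlds.
For ¬p ∨ □¬p:
t: ¬p is F, □¬p is F. ✗
v: ¬p is F, □¬p is F. ✗
w: ¬p is F, □¬p is F. ✗
x: ¬p is T, □¬p is F. ✓
— 1 world.

4 and 1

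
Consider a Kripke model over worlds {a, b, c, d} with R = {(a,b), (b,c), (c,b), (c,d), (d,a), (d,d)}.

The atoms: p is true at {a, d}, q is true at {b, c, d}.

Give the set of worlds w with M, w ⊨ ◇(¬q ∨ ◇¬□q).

{b, c, d}

a: successors {b}; ¬q ∨ ◇¬□q there: b:F. ✗
b: successors {c}; ¬q ∨ ◇¬□q there: c:T. ✓
c: successors {b, d}; ¬q ∨ ◇¬□q there: b:F, d:T. ✓
d: successors {a, d}; ¬q ∨ ◇¬□q there: a:T, d:T. ✓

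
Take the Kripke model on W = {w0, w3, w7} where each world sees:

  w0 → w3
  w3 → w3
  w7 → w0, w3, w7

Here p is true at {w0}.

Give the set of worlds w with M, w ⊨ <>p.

{w7}

w0: successors {w3}; p there: w3:F. ✗
w3: successors {w3}; p there: w3:F. ✗
w7: successors {w0, w3, w7}; p there: w0:T, w3:F, w7:F. ✓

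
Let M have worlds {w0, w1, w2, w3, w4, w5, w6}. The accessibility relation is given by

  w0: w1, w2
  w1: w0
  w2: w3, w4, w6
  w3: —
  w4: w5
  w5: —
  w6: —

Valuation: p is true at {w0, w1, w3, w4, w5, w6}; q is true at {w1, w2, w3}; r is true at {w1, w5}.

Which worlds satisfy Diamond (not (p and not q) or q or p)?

{w0, w1, w2, w4}

w0: successors {w1, w2}; not (p and not q) or q or p there: w1:T, w2:T. ✓
w1: successors {w0}; not (p and not q) or q or p there: w0:T. ✓
w2: successors {w3, w4, w6}; not (p and not q) or q or p there: w3:T, w4:T, w6:T. ✓
w3: no successors, so Diamond (not (p and not q) or q or p) fails. ✗
w4: successors {w5}; not (p and not q) or q or p there: w5:T. ✓
w5: no successors, so Diamond (not (p and not q) or q or p) fails. ✗
w6: no successors, so Diamond (not (p and not q) or q or p) fails. ✗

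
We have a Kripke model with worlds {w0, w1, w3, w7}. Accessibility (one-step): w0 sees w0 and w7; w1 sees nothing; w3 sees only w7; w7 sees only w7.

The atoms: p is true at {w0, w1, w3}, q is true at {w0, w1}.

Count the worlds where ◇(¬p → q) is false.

3

w0: successors {w0, w7}; ¬p → q there: w0:T, w7:F. ✓
w1: no successors, so ◇(¬p → q) fails. ✗
w3: successors {w7}; ¬p → q there: w7:F. ✗
w7: successors {w7}; ¬p → q there: w7:F. ✗
Satisfying worlds: {w0}.
So ◇(¬p → q) fails at the other 3 worlds.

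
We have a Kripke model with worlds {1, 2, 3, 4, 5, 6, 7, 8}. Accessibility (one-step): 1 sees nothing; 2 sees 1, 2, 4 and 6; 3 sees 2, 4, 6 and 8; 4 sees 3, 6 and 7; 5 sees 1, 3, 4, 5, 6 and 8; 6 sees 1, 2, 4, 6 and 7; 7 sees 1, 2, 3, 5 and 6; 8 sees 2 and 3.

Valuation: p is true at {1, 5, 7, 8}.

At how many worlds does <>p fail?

1: no successors, so <>p fails. ✗
2: successors {1, 2, 4, 6}; p there: 1:T, 2:F, 4:F, 6:F. ✓
3: successors {2, 4, 6, 8}; p there: 2:F, 4:F, 6:F, 8:T. ✓
4: successors {3, 6, 7}; p there: 3:F, 6:F, 7:T. ✓
5: successors {1, 3, 4, 5, 6, 8}; p there: 1:T, 3:F, 4:F, 5:T, 6:F, 8:T. ✓
6: successors {1, 2, 4, 6, 7}; p there: 1:T, 2:F, 4:F, 6:F, 7:T. ✓
7: successors {1, 2, 3, 5, 6}; p there: 1:T, 2:F, 3:F, 5:T, 6:F. ✓
8: successors {2, 3}; p there: 2:F, 3:F. ✗
Satisfying worlds: {2, 3, 4, 5, 6, 7}.
So <>p fails at the other 2 worlds.

2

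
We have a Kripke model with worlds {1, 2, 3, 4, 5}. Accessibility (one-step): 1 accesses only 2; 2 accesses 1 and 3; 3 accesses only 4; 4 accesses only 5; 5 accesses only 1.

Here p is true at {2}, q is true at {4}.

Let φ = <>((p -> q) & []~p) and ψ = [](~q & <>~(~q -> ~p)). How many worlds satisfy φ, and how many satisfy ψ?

3 and 1

For <>((p -> q) & []~p):
1: successors {2}; (p -> q) & []~p there: 2:F. ✗
2: successors {1, 3}; (p -> q) & []~p there: 1:F, 3:T. ✓
3: successors {4}; (p -> q) & []~p there: 4:T. ✓
4: successors {5}; (p -> q) & []~p there: 5:T. ✓
5: successors {1}; (p -> q) & []~p there: 1:F. ✗
— 3 worlds.
For [](~q & <>~(~q -> ~p)):
1: successors {2}; ~q & <>~(~q -> ~p) there: 2:F. ✗
2: successors {1, 3}; ~q & <>~(~q -> ~p) there: 1:T, 3:F. ✗
3: successors {4}; ~q & <>~(~q -> ~p) there: 4:F. ✗
4: successors {5}; ~q & <>~(~q -> ~p) there: 5:F. ✗
5: successors {1}; ~q & <>~(~q -> ~p) there: 1:T. ✓
— 1 world.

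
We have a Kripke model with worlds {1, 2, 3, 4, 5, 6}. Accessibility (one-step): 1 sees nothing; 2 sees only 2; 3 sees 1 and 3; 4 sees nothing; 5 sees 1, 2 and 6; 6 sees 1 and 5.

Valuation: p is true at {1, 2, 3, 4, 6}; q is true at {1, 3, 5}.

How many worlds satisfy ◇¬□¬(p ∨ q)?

1: no successors, so ◇¬□¬(p ∨ q) fails. ✗
2: successors {2}; ¬□¬(p ∨ q) there: 2:T. ✓
3: successors {1, 3}; ¬□¬(p ∨ q) there: 1:F, 3:T. ✓
4: no successors, so ◇¬□¬(p ∨ q) fails. ✗
5: successors {1, 2, 6}; ¬□¬(p ∨ q) there: 1:F, 2:T, 6:T. ✓
6: successors {1, 5}; ¬□¬(p ∨ q) there: 1:F, 5:T. ✓
Satisfying worlds: {2, 3, 5, 6}.

4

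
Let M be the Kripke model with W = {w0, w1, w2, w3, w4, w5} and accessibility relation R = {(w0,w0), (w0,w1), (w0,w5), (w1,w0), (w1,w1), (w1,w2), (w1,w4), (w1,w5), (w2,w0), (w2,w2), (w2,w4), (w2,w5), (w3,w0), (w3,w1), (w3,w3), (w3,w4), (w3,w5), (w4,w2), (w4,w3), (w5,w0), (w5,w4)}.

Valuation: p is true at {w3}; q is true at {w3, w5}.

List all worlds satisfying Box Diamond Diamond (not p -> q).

{w0, w1, w2, w3, w4, w5}

w0: successors {w0, w1, w5}; Diamond Diamond (not p -> q) there: w0:T, w1:T, w5:T. ✓
w1: successors {w0, w1, w2, w4, w5}; Diamond Diamond (not p -> q) there: w0:T, w1:T, w2:T, w4:T, w5:T. ✓
w2: successors {w0, w2, w4, w5}; Diamond Diamond (not p -> q) there: w0:T, w2:T, w4:T, w5:T. ✓
w3: successors {w0, w1, w3, w4, w5}; Diamond Diamond (not p -> q) there: w0:T, w1:T, w3:T, w4:T, w5:T. ✓
w4: successors {w2, w3}; Diamond Diamond (not p -> q) there: w2:T, w3:T. ✓
w5: successors {w0, w4}; Diamond Diamond (not p -> q) there: w0:T, w4:T. ✓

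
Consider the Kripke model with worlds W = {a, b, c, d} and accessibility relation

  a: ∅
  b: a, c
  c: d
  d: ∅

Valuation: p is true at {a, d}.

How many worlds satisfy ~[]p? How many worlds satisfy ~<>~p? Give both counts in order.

For ~[]p:
a: []p is T. ✗
b: []p is F. ✓
c: []p is T. ✗
d: []p is T. ✗
— 1 world.
For ~<>~p:
a: <>~p is F. ✓
b: <>~p is T. ✗
c: <>~p is F. ✓
d: <>~p is F. ✓
— 3 worlds.

1 and 3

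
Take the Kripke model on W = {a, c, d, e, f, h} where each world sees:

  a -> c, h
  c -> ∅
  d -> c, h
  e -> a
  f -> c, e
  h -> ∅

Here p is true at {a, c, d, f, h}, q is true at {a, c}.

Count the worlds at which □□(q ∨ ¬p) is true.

a: successors {c, h}; □(q ∨ ¬p) there: c:T, h:T. ✓
c: no successors, so □□(q ∨ ¬p) holds vacuously. ✓
d: successors {c, h}; □(q ∨ ¬p) there: c:T, h:T. ✓
e: successors {a}; □(q ∨ ¬p) there: a:F. ✗
f: successors {c, e}; □(q ∨ ¬p) there: c:T, e:T. ✓
h: no successors, so □□(q ∨ ¬p) holds vacuously. ✓
Satisfying worlds: {a, c, d, f, h}.

5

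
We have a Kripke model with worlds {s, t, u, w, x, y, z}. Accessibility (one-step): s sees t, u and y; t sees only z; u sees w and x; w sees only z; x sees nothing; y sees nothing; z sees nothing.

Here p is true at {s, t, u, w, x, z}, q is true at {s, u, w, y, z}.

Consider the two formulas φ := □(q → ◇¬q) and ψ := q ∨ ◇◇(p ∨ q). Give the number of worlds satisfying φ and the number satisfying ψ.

3 and 5

For □(q → ◇¬q):
s: successors {t, u, y}; q → ◇¬q there: t:T, u:T, y:F. ✗
t: successors {z}; q → ◇¬q there: z:F. ✗
u: successors {w, x}; q → ◇¬q there: w:F, x:T. ✗
w: successors {z}; q → ◇¬q there: z:F. ✗
x: no successors, so □(q → ◇¬q) holds vacuously. ✓
y: no successors, so □(q → ◇¬q) holds vacuously. ✓
z: no successors, so □(q → ◇¬q) holds vacuously. ✓
— 3 worlds.
For q ∨ ◇◇(p ∨ q):
s: q is T, ◇◇(p ∨ q) is T. ✓
t: q is F, ◇◇(p ∨ q) is F. ✗
u: q is T, ◇◇(p ∨ q) is T. ✓
w: q is T, ◇◇(p ∨ q) is F. ✓
x: q is F, ◇◇(p ∨ q) is F. ✗
y: q is T, ◇◇(p ∨ q) is F. ✓
z: q is T, ◇◇(p ∨ q) is F. ✓
— 5 worlds.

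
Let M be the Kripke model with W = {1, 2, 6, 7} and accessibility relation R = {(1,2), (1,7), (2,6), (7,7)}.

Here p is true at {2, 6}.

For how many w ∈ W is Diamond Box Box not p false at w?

1: successors {2, 7}; Box Box not p there: 2:T, 7:T. ✓
2: successors {6}; Box Box not p there: 6:T. ✓
6: no successors, so Diamond Box Box not p fails. ✗
7: successors {7}; Box Box not p there: 7:T. ✓
Satisfying worlds: {1, 2, 7}.
So Diamond Box Box not p fails at the other 1 world.

1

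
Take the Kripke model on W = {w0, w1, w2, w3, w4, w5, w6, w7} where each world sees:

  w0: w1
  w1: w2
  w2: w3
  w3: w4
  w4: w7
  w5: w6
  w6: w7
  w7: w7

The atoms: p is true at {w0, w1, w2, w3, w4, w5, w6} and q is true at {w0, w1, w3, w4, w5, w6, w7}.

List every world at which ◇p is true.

w0: successors {w1}; p there: w1:T. ✓
w1: successors {w2}; p there: w2:T. ✓
w2: successors {w3}; p there: w3:T. ✓
w3: successors {w4}; p there: w4:T. ✓
w4: successors {w7}; p there: w7:F. ✗
w5: successors {w6}; p there: w6:T. ✓
w6: successors {w7}; p there: w7:F. ✗
w7: successors {w7}; p there: w7:F. ✗

{w0, w1, w2, w3, w5}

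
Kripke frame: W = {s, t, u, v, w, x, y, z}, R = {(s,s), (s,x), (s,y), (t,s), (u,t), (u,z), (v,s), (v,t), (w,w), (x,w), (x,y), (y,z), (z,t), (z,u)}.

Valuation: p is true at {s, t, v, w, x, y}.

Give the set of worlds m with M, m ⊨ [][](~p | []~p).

∅

s: successors {s, x, y}; [](~p | []~p) there: s:F, x:F, y:T. ✗
t: successors {s}; [](~p | []~p) there: s:F. ✗
u: successors {t, z}; [](~p | []~p) there: t:F, z:F. ✗
v: successors {s, t}; [](~p | []~p) there: s:F, t:F. ✗
w: successors {w}; [](~p | []~p) there: w:F. ✗
x: successors {w, y}; [](~p | []~p) there: w:F, y:T. ✗
y: successors {z}; [](~p | []~p) there: z:F. ✗
z: successors {t, u}; [](~p | []~p) there: t:F, u:F. ✗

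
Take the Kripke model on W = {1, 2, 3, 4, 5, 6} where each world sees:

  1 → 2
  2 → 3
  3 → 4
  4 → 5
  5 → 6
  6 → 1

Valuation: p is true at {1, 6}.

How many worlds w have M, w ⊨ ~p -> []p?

3

1: ~p is F, []p is F. ✓
2: ~p is T, []p is F. ✗
3: ~p is T, []p is F. ✗
4: ~p is T, []p is F. ✗
5: ~p is T, []p is T. ✓
6: ~p is F, []p is T. ✓
Satisfying worlds: {1, 5, 6}.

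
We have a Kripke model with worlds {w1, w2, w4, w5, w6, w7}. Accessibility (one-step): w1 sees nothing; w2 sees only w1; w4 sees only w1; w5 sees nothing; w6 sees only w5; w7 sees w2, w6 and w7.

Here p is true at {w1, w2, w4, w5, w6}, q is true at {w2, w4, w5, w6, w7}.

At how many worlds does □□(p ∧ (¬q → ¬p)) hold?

w1: no successors, so □□(p ∧ (¬q → ¬p)) holds vacuously. ✓
w2: successors {w1}; □(p ∧ (¬q → ¬p)) there: w1:T. ✓
w4: successors {w1}; □(p ∧ (¬q → ¬p)) there: w1:T. ✓
w5: no successors, so □□(p ∧ (¬q → ¬p)) holds vacuously. ✓
w6: successors {w5}; □(p ∧ (¬q → ¬p)) there: w5:T. ✓
w7: successors {w2, w6, w7}; □(p ∧ (¬q → ¬p)) there: w2:F, w6:T, w7:F. ✗
Satisfying worlds: {w1, w2, w4, w5, w6}.

5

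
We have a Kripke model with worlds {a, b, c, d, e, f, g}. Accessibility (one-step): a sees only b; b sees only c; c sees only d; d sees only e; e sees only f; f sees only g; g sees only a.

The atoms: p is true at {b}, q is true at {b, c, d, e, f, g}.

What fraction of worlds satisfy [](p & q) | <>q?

a: [](p & q) is T, <>q is T. ✓
b: [](p & q) is F, <>q is T. ✓
c: [](p & q) is F, <>q is T. ✓
d: [](p & q) is F, <>q is T. ✓
e: [](p & q) is F, <>q is T. ✓
f: [](p & q) is F, <>q is T. ✓
g: [](p & q) is F, <>q is F. ✗
That's 6 of 7 worlds, so 6/7.

6/7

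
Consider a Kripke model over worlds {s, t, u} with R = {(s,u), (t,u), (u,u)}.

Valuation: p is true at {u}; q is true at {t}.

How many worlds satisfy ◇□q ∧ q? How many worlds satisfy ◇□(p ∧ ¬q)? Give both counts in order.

For ◇□q ∧ q:
s: ◇□q is F, q is F. ✗
t: ◇□q is F, q is T. ✗
u: ◇□q is F, q is F. ✗
— 0 worlds.
For ◇□(p ∧ ¬q):
s: successors {u}; □(p ∧ ¬q) there: u:T. ✓
t: successors {u}; □(p ∧ ¬q) there: u:T. ✓
u: successors {u}; □(p ∧ ¬q) there: u:T. ✓
— 3 worlds.

0 and 3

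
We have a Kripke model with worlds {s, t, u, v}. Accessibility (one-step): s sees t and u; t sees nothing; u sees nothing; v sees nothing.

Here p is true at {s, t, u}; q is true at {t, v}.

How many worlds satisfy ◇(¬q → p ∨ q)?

1

s: successors {t, u}; ¬q → p ∨ q there: t:T, u:T. ✓
t: no successors, so ◇(¬q → p ∨ q) fails. ✗
u: no successors, so ◇(¬q → p ∨ q) fails. ✗
v: no successors, so ◇(¬q → p ∨ q) fails. ✗
Satisfying worlds: {s}.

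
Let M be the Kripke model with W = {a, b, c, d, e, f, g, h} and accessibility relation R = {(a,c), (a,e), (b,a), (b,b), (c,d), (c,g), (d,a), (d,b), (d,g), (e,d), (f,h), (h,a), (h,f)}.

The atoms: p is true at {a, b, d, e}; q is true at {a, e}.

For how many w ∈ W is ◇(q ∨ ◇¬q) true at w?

7

a: successors {c, e}; q ∨ ◇¬q there: c:T, e:T. ✓
b: successors {a, b}; q ∨ ◇¬q there: a:T, b:T. ✓
c: successors {d, g}; q ∨ ◇¬q there: d:T, g:F. ✓
d: successors {a, b, g}; q ∨ ◇¬q there: a:T, b:T, g:F. ✓
e: successors {d}; q ∨ ◇¬q there: d:T. ✓
f: successors {h}; q ∨ ◇¬q there: h:T. ✓
g: no successors, so ◇(q ∨ ◇¬q) fails. ✗
h: successors {a, f}; q ∨ ◇¬q there: a:T, f:T. ✓
Satisfying worlds: {a, b, c, d, e, f, h}.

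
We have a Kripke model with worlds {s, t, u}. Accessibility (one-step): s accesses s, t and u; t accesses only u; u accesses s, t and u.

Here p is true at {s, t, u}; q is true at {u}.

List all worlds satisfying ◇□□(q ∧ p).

s: successors {s, t, u}; □□(q ∧ p) there: s:F, t:F, u:F. ✗
t: successors {u}; □□(q ∧ p) there: u:F. ✗
u: successors {s, t, u}; □□(q ∧ p) there: s:F, t:F, u:F. ✗

∅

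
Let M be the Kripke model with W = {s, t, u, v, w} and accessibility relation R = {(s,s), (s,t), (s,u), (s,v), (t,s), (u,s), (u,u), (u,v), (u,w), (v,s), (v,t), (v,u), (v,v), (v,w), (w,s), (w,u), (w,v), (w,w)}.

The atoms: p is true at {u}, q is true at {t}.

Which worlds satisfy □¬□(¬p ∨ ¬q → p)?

{s, t, u, v, w}

s: successors {s, t, u, v}; ¬□(¬p ∨ ¬q → p) there: s:T, t:T, u:T, v:T. ✓
t: successors {s}; ¬□(¬p ∨ ¬q → p) there: s:T. ✓
u: successors {s, u, v, w}; ¬□(¬p ∨ ¬q → p) there: s:T, u:T, v:T, w:T. ✓
v: successors {s, t, u, v, w}; ¬□(¬p ∨ ¬q → p) there: s:T, t:T, u:T, v:T, w:T. ✓
w: successors {s, u, v, w}; ¬□(¬p ∨ ¬q → p) there: s:T, u:T, v:T, w:T. ✓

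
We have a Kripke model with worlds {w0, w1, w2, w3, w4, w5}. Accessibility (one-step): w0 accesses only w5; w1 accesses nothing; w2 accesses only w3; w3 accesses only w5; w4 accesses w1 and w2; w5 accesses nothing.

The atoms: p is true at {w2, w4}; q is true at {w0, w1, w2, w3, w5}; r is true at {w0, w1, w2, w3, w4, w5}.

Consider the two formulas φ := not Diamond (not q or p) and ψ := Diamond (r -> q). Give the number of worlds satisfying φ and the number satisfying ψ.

For not Diamond (not q or p):
w0: Diamond (not q or p) is F. ✓
w1: Diamond (not q or p) is F. ✓
w2: Diamond (not q or p) is F. ✓
w3: Diamond (not q or p) is F. ✓
w4: Diamond (not q or p) is T. ✗
w5: Diamond (not q or p) is F. ✓
— 5 worlds.
For Diamond (r -> q):
w0: successors {w5}; r -> q there: w5:T. ✓
w1: no successors, so Diamond (r -> q) fails. ✗
w2: successors {w3}; r -> q there: w3:T. ✓
w3: successors {w5}; r -> q there: w5:T. ✓
w4: successors {w1, w2}; r -> q there: w1:T, w2:T. ✓
w5: no successors, so Diamond (r -> q) fails. ✗
— 4 worlds.

5 and 4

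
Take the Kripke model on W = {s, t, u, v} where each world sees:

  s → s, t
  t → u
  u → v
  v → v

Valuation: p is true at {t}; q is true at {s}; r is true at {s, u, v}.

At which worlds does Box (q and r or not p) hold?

{t, u, v}

s: successors {s, t}; q and r or not p there: s:T, t:F. ✗
t: successors {u}; q and r or not p there: u:T. ✓
u: successors {v}; q and r or not p there: v:T. ✓
v: successors {v}; q and r or not p there: v:T. ✓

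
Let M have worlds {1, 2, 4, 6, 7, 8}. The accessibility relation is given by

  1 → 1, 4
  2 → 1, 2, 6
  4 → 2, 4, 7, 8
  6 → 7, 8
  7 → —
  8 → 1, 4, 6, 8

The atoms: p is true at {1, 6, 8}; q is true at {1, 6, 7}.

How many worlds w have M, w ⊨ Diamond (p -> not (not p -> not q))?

1: successors {1, 4}; p -> not (not p -> not q) there: 1:F, 4:T. ✓
2: successors {1, 2, 6}; p -> not (not p -> not q) there: 1:F, 2:T, 6:F. ✓
4: successors {2, 4, 7, 8}; p -> not (not p -> not q) there: 2:T, 4:T, 7:T, 8:F. ✓
6: successors {7, 8}; p -> not (not p -> not q) there: 7:T, 8:F. ✓
7: no successors, so Diamond (p -> not (not p -> not q)) fails. ✗
8: successors {1, 4, 6, 8}; p -> not (not p -> not q) there: 1:F, 4:T, 6:F, 8:F. ✓
Satisfying worlds: {1, 2, 4, 6, 8}.

5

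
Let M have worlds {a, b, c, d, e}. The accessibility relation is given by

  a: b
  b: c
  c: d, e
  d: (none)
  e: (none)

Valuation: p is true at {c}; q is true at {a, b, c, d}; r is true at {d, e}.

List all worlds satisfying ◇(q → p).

a: successors {b}; q → p there: b:F. ✗
b: successors {c}; q → p there: c:T. ✓
c: successors {d, e}; q → p there: d:F, e:T. ✓
d: no successors, so ◇(q → p) fails. ✗
e: no successors, so ◇(q → p) fails. ✗

{b, c}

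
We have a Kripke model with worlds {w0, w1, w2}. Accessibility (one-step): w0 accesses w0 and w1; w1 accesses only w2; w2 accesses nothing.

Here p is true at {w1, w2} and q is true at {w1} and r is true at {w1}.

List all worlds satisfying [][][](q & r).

{w1, w2}

w0: successors {w0, w1}; [][](q & r) there: w0:F, w1:T. ✗
w1: successors {w2}; [][](q & r) there: w2:T. ✓
w2: no successors, so [][][](q & r) holds vacuously. ✓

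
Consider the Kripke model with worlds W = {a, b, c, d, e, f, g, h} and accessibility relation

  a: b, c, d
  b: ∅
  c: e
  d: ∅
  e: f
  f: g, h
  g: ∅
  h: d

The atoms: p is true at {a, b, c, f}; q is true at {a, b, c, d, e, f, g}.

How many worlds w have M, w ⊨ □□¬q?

a: successors {b, c, d}; □¬q there: b:T, c:F, d:T. ✗
b: no successors, so □□¬q holds vacuously. ✓
c: successors {e}; □¬q there: e:F. ✗
d: no successors, so □□¬q holds vacuously. ✓
e: successors {f}; □¬q there: f:F. ✗
f: successors {g, h}; □¬q there: g:T, h:F. ✗
g: no successors, so □□¬q holds vacuously. ✓
h: successors {d}; □¬q there: d:T. ✓
Satisfying worlds: {b, d, g, h}.

4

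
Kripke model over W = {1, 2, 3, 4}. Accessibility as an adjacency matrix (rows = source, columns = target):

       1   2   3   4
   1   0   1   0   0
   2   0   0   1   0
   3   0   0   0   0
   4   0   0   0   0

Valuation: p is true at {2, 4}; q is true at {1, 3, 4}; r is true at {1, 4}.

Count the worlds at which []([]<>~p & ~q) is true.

2

1: successors {2}; []<>~p & ~q there: 2:F. ✗
2: successors {3}; []<>~p & ~q there: 3:F. ✗
3: no successors, so []([]<>~p & ~q) holds vacuously. ✓
4: no successors, so []([]<>~p & ~q) holds vacuously. ✓
Satisfying worlds: {3, 4}.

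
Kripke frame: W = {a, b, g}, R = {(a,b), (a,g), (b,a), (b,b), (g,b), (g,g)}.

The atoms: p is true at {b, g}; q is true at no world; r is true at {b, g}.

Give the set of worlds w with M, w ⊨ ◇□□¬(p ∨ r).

a: successors {b, g}; □□¬(p ∨ r) there: b:F, g:F. ✗
b: successors {a, b}; □□¬(p ∨ r) there: a:F, b:F. ✗
g: successors {b, g}; □□¬(p ∨ r) there: b:F, g:F. ✗

∅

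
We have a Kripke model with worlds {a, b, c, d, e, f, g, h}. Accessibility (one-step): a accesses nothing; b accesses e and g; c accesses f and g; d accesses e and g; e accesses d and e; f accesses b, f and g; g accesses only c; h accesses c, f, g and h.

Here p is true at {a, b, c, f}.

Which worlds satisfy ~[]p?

{b, c, d, e, f, h}

a: []p is T. ✗
b: []p is F. ✓
c: []p is F. ✓
d: []p is F. ✓
e: []p is F. ✓
f: []p is F. ✓
g: []p is T. ✗
h: []p is F. ✓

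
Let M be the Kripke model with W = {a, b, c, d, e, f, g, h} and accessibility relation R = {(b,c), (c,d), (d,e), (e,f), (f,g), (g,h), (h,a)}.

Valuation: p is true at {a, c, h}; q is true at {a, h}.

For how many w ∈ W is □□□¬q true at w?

6

a: no successors, so □□□¬q holds vacuously. ✓
b: successors {c}; □□¬q there: c:T. ✓
c: successors {d}; □□¬q there: d:T. ✓
d: successors {e}; □□¬q there: e:T. ✓
e: successors {f}; □□¬q there: f:F. ✗
f: successors {g}; □□¬q there: g:F. ✗
g: successors {h}; □□¬q there: h:T. ✓
h: successors {a}; □□¬q there: a:T. ✓
Satisfying worlds: {a, b, c, d, g, h}.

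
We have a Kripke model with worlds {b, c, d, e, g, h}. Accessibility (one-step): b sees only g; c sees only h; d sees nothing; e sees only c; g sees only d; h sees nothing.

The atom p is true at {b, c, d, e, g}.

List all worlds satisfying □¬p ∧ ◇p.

b: □¬p is F, ◇p is T. ✗
c: □¬p is T, ◇p is F. ✗
d: □¬p is T, ◇p is F. ✗
e: □¬p is F, ◇p is T. ✗
g: □¬p is F, ◇p is T. ✗
h: □¬p is T, ◇p is F. ✗

∅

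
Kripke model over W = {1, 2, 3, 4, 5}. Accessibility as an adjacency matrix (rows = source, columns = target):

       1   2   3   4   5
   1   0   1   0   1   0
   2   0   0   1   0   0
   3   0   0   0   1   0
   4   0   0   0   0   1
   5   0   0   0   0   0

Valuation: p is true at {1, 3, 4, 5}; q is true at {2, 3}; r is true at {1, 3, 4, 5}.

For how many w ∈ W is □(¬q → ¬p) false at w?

1: successors {2, 4}; ¬q → ¬p there: 2:T, 4:F. ✗
2: successors {3}; ¬q → ¬p there: 3:T. ✓
3: successors {4}; ¬q → ¬p there: 4:F. ✗
4: successors {5}; ¬q → ¬p there: 5:F. ✗
5: no successors, so □(¬q → ¬p) holds vacuously. ✓
Satisfying worlds: {2, 5}.
So □(¬q → ¬p) fails at the other 3 worlds.

3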